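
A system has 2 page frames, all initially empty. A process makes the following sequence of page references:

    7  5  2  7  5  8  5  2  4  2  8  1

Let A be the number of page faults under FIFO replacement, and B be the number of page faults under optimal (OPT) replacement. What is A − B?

Under FIFO: F F F F F F . F F . F F → 10 faults.
Under OPT: F F F . F F . F F . F F → 9 faults.
A − B = 10 − 9 = 1.

1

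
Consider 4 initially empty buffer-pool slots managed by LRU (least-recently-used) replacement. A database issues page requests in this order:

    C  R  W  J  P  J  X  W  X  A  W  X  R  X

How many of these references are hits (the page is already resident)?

C: fault, frames [C]
R: fault, frames [C, R]
W: fault, frames [C, R, W]
J: fault, frames [C, R, W, J]
P: fault, evict C, frames [R, W, J, P]
J: hit
X: fault, evict R, frames [W, P, J, X]
W: hit
X: hit
A: fault, evict P, frames [J, W, X, A]
W: hit
X: hit
R: fault, evict J, frames [A, W, X, R]
X: hit
Hits: 6.

6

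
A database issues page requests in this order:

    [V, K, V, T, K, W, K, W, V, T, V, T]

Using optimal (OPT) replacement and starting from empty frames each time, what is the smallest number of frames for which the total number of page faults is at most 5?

3

f=1: 12 faults
f=2: 6 faults
f=3: 5 faults
f=4: 4 faults
Smallest f with faults ≤ 5 is 3.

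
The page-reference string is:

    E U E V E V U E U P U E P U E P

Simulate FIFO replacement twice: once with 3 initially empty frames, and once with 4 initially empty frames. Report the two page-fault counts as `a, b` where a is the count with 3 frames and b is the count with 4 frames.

3 frames: F F . F . . . . . F . F . F . . → 6 faults.
4 frames: F F . F . . . . . F . . . . . . → 4 faults.
4 < 6: adding a frame reduced faults, as is typical.

6, 4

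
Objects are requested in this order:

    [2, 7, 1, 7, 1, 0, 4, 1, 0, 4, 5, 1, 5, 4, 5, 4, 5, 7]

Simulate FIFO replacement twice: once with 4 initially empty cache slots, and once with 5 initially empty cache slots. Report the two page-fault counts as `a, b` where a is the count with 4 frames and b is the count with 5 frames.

4 frames: F F F . . F F . . . F . . . . . . F → 7 faults.
5 frames: F F F . . F F . . . F . . . . . . . → 6 faults.
6 < 7: adding a frame reduced faults, as is typical.

7, 6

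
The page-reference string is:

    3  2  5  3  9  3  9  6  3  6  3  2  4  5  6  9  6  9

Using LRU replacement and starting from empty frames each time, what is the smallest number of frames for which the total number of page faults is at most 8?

f=1: 18 faults
f=2: 12 faults
f=3: 10 faults
f=4: 10 faults
f=5: 8 faults
f=6: 6 faults
Smallest f with faults ≤ 8 is 5.

5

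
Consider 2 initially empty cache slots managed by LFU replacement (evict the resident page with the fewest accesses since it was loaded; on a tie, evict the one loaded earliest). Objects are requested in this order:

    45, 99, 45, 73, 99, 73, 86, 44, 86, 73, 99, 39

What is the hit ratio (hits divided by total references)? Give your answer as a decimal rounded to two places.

45 -> fault, frames {45}
99 -> fault, frames {45,99}
45 -> hit
73 -> fault, evict 99, frames {45,73}
99 -> fault, evict 73, frames {45,99}
73 -> fault, evict 99, frames {45,73}
86 -> fault, evict 73, frames {45,86}
44 -> fault, evict 86, frames {45,44}
86 -> fault, evict 44, frames {45,86}
73 -> fault, evict 86, frames {45,73}
99 -> fault, evict 73, frames {45,99}
39 -> fault, evict 99, frames {45,39}
Hits: 1 of 12 references → 1/12 = 0.0833.

0.08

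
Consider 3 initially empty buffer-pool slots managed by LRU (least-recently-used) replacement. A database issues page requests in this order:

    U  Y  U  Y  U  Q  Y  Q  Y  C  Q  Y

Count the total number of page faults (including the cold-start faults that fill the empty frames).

4

U -> fault, frames (U)
Y -> fault, frames (U Y)
U -> hit
Y -> hit
U -> hit
Q -> fault, frames (Y U Q)
Y -> hit
Q -> hit
Y -> hit
C -> fault, evict U, frames (Q Y C)
Q -> hit
Y -> hit
Page faults: 4.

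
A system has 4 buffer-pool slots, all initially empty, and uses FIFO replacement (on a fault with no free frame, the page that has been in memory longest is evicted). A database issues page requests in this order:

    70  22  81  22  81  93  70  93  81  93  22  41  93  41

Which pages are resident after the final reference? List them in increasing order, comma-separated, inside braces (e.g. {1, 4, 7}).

{22, 41, 81, 93}

70 → miss, frames {70}
22 → miss, frames {70,22}
81 → miss, frames {70,22,81}
22 → hit
81 → hit
93 → miss, frames {70,22,81,93}
70 → hit
93 → hit
81 → hit
93 → hit
22 → hit
41 → miss, evict 70, frames {22,81,93,41}
93 → hit
41 → hit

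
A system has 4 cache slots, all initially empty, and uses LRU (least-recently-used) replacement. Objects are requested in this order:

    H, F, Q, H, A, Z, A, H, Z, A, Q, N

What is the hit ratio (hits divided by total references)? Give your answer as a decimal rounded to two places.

0.50

H: fault, frames {H}
F: fault, frames {H,F}
Q: fault, frames {H,F,Q}
H: hit
A: fault, frames {F,Q,H,A}
Z: fault, evict F, frames {Q,H,A,Z}
A: hit
H: hit
Z: hit
A: hit
Q: hit
N: fault, evict H, frames {Z,A,Q,N}
Hits: 6 of 12 references → 6/12 = 0.5000.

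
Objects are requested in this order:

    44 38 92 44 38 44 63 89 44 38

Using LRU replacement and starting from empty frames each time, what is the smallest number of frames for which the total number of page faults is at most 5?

f=1: 10 faults
f=2: 9 faults
f=3: 6 faults
f=4: 5 faults
f=5: 5 faults
Smallest f with faults ≤ 5 is 4.

4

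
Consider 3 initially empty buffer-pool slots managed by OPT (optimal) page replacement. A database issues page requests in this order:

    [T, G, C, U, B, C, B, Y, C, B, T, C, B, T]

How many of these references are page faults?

7

T: miss, frames [T]
G: miss, frames [T, G]
C: miss, frames [T, G, C]
U: miss, evict G, frames [T, C, U]
B: miss, evict U, frames [T, C, B]
C: hit
B: hit
Y: miss, evict T, frames [C, B, Y]
C: hit
B: hit
T: miss, evict Y, frames [C, B, T]
C: hit
B: hit
T: hit
Page faults: 7.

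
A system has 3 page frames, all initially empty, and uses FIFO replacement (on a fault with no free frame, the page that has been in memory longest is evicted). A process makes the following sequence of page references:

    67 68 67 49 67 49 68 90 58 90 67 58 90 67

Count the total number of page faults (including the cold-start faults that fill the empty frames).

67 → fault, frames {67}
68 → fault, frames {67,68}
67 → hit
49 → fault, frames {67,68,49}
67 → hit
49 → hit
68 → hit
90 → fault, evict 67, frames {68,49,90}
58 → fault, evict 68, frames {49,90,58}
90 → hit
67 → fault, evict 49, frames {90,58,67}
58 → hit
90 → hit
67 → hit
Page faults: 6.

6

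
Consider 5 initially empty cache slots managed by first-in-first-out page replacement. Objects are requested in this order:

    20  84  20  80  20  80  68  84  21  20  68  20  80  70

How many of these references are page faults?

20 -> fault, frames {20}
84 -> fault, frames {20,84}
20 -> hit
80 -> fault, frames {20,84,80}
20 -> hit
80 -> hit
68 -> fault, frames {20,84,80,68}
84 -> hit
21 -> fault, frames {20,84,80,68,21}
20 -> hit
68 -> hit
20 -> hit
80 -> hit
70 -> fault, evict 20, frames {84,80,68,21,70}
Page faults: 6.

6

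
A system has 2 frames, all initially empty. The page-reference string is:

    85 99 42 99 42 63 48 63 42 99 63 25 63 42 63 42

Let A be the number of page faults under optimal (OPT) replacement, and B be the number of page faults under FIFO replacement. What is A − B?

Under OPT: F F F . . F F . F F . F . F . . → 9 faults.
Under FIFO: F F F . . F F . F F F F . F F . → 11 faults.
A − B = 9 − 11 = -2.

-2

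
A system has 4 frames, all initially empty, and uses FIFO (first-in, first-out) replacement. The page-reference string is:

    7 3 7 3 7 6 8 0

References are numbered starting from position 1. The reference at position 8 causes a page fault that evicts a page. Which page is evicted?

pos 1: 7: fault, frames (7)
pos 2: 3: fault, frames (7 3)
pos 3: 7: hit
pos 4: 3: hit
pos 5: 7: hit
pos 6: 6: fault, frames (7 3 6)
pos 7: 8: fault, frames (7 3 6 8)
pos 8: 0: fault, evict 7, frames (3 6 8 0)
At position 8, page 7 is evicted.

7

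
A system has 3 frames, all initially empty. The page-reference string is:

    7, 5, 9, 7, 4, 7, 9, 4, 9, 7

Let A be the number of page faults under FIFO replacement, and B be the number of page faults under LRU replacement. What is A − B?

Under FIFO: F F F . F F . . . . → 5 faults.
Under LRU: F F F . F . . . . . → 4 faults.
A − B = 5 − 4 = 1.

1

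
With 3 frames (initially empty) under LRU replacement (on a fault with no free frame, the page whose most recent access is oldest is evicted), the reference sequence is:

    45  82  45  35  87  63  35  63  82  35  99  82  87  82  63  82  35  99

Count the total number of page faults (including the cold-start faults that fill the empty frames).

11

45 -> fault, frames {45}
82 -> fault, frames {45,82}
45 -> hit
35 -> fault, frames {82,45,35}
87 -> fault, evict 82, frames {45,35,87}
63 -> fault, evict 45, frames {35,87,63}
35 -> hit
63 -> hit
82 -> fault, evict 87, frames {35,63,82}
35 -> hit
99 -> fault, evict 63, frames {82,35,99}
82 -> hit
87 -> fault, evict 35, frames {99,82,87}
82 -> hit
63 -> fault, evict 99, frames {87,82,63}
82 -> hit
35 -> fault, evict 87, frames {63,82,35}
99 -> fault, evict 63, frames {82,35,99}
Page faults: 11.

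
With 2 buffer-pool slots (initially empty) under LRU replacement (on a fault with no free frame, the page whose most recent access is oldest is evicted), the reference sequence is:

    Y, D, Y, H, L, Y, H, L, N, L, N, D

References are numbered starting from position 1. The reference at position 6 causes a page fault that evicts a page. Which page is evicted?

pos 1: Y: fault, frames [Y]
pos 2: D: fault, frames [Y, D]
pos 3: Y: hit
pos 4: H: fault, evict D, frames [Y, H]
pos 5: L: fault, evict Y, frames [H, L]
pos 6: Y: fault, evict H, frames [L, Y]
At position 6, page H is evicted.

H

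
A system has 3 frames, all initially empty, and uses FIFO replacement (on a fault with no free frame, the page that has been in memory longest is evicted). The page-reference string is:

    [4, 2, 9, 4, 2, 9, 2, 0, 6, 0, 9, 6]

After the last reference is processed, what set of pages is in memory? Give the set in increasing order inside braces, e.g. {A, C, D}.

4 → fault, frames [4]
2 → fault, frames [4, 2]
9 → fault, frames [4, 2, 9]
4 → hit
2 → hit
9 → hit
2 → hit
0 → fault, evict 4, frames [2, 9, 0]
6 → fault, evict 2, frames [9, 0, 6]
0 → hit
9 → hit
6 → hit

{0, 6, 9}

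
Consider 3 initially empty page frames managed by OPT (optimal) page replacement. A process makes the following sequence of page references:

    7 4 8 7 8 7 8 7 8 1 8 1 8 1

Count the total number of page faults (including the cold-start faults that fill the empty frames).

7 → miss, frames (7)
4 → miss, frames (7 4)
8 → miss, frames (7 4 8)
7 → hit
8 → hit
7 → hit
8 → hit
7 → hit
8 → hit
1 → miss, evict 4, frames (7 8 1)
8 → hit
1 → hit
8 → hit
1 → hit
Page faults: 4.

4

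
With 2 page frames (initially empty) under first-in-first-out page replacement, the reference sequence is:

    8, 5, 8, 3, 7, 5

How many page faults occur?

8 -> miss, frames [8]
5 -> miss, frames [8, 5]
8 -> hit
3 -> miss, evict 8, frames [5, 3]
7 -> miss, evict 5, frames [3, 7]
5 -> miss, evict 3, frames [7, 5]
Page faults: 5.

5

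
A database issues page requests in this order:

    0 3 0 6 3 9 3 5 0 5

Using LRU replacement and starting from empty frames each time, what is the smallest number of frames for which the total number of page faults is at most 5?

f=1: 10 faults
f=2: 7 faults
f=3: 6 faults
f=4: 6 faults
f=5: 5 faults
Smallest f with faults ≤ 5 is 5.

5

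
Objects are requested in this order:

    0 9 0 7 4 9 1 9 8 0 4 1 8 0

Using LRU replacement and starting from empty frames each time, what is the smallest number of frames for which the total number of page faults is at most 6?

6

f=1: 14 faults
f=2: 12 faults
f=3: 12 faults
f=4: 9 faults
f=5: 7 faults
f=6: 6 faults
Smallest f with faults ≤ 6 is 6.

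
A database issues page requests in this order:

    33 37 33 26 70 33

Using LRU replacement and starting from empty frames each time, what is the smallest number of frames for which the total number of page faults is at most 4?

f=1: 6 faults
f=2: 5 faults
f=3: 4 faults
f=4: 4 faults
Smallest f with faults ≤ 4 is 3.

3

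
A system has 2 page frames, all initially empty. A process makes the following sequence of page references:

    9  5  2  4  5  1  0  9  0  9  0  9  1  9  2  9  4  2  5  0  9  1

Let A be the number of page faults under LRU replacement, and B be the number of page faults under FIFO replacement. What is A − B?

-1

Under LRU: F F F F F F F F . . . . F . F . F F F F F F → 16 faults.
Under FIFO: F F F F F F F F . . . . F . F F F F F F F F → 17 faults.
A − B = 16 − 17 = -1.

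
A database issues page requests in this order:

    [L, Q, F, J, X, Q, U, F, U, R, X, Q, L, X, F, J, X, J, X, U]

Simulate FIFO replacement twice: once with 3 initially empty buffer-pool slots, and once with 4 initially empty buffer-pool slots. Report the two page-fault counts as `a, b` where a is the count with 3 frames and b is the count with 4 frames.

16, 13

3 frames: F F F F F F F F . F F F F . F F F . . F → 16 faults.
4 frames: F F F F F . F . . F . F F F F F . . . F → 13 faults.
13 < 16: adding a frame reduced faults, as is typical.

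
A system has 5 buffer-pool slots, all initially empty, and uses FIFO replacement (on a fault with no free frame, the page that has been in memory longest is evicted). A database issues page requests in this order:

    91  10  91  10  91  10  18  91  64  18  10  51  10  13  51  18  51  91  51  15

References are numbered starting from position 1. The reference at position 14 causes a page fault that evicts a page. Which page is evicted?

pos 1: 91 → fault, frames (91)
pos 2: 10 → fault, frames (91 10)
pos 3: 91 → hit
pos 4: 10 → hit
pos 5: 91 → hit
pos 6: 10 → hit
pos 7: 18 → fault, frames (91 10 18)
pos 8: 91 → hit
pos 9: 64 → fault, frames (91 10 18 64)
pos 10: 18 → hit
pos 11: 10 → hit
pos 12: 51 → fault, frames (91 10 18 64 51)
pos 13: 10 → hit
pos 14: 13 → fault, evict 91, frames (10 18 64 51 13)
At position 14, page 91 is evicted.

91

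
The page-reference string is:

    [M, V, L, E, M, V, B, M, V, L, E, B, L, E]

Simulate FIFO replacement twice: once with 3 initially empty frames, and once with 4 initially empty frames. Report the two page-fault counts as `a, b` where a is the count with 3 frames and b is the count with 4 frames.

9, 10

3 frames: F F F F F F F . . F F . . . → 9 faults.
4 frames: F F F F . . F F F F F F . . → 10 faults.
10 > 9: adding a frame increased faults — Belady's anomaly.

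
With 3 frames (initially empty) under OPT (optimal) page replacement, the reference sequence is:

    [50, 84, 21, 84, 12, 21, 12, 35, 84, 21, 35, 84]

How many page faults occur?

5

50 -> miss, frames [50]
84 -> miss, frames [50, 84]
21 -> miss, frames [50, 84, 21]
84 -> hit
12 -> miss, evict 50, frames [84, 21, 12]
21 -> hit
12 -> hit
35 -> miss, evict 12, frames [84, 21, 35]
84 -> hit
21 -> hit
35 -> hit
84 -> hit
Page faults: 5.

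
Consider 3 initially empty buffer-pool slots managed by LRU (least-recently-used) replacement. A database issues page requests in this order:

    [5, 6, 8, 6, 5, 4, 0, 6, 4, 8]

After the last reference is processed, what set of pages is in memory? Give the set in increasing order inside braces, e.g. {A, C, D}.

5 -> fault, frames (5)
6 -> fault, frames (5 6)
8 -> fault, frames (5 6 8)
6 -> hit
5 -> hit
4 -> fault, evict 8, frames (6 5 4)
0 -> fault, evict 6, frames (5 4 0)
6 -> fault, evict 5, frames (4 0 6)
4 -> hit
8 -> fault, evict 0, frames (6 4 8)

{4, 6, 8}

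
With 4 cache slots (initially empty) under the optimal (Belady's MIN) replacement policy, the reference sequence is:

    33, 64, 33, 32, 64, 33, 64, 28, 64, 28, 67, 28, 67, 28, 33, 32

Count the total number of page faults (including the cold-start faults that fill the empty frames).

5

33 -> miss, frames {33}
64 -> miss, frames {33,64}
33 -> hit
32 -> miss, frames {33,64,32}
64 -> hit
33 -> hit
64 -> hit
28 -> miss, frames {33,64,32,28}
64 -> hit
28 -> hit
67 -> miss, evict 64, frames {33,32,28,67}
28 -> hit
67 -> hit
28 -> hit
33 -> hit
32 -> hit
Page faults: 5.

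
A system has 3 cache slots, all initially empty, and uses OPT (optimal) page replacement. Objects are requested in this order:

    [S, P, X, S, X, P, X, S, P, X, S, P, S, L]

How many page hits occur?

10

S: fault, frames (S)
P: fault, frames (S P)
X: fault, frames (S P X)
S: hit
X: hit
P: hit
X: hit
S: hit
P: hit
X: hit
S: hit
P: hit
S: hit
L: fault, evict X, frames (S P L)
Hits: 10.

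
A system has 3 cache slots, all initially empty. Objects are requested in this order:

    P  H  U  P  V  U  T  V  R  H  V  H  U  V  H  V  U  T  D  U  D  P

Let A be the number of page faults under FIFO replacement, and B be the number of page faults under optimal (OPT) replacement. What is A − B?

2

Under FIFO: F F F . F . F . F F F . F . . . . F F . . F → 12 faults.
Under OPT: F F F . F . F . F . . . F . . . . F F . . F → 10 faults.
A − B = 12 − 10 = 2.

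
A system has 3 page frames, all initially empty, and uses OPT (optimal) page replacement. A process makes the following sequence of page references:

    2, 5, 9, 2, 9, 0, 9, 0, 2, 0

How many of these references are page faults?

2 → miss, frames (2)
5 → miss, frames (2 5)
9 → miss, frames (2 5 9)
2 → hit
9 → hit
0 → miss, evict 5, frames (2 9 0)
9 → hit
0 → hit
2 → hit
0 → hit
Page faults: 4.

4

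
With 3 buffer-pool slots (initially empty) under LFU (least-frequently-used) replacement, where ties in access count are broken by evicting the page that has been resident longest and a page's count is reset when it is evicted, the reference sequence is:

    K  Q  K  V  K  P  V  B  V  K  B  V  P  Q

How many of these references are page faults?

K -> miss, frames [K]
Q -> miss, frames [K, Q]
K -> hit
V -> miss, frames [K, Q, V]
K -> hit
P -> miss, evict Q, frames [K, V, P]
V -> hit
B -> miss, evict P, frames [K, V, B]
V -> hit
K -> hit
B -> hit
V -> hit
P -> miss, evict B, frames [K, V, P]
Q -> miss, evict P, frames [K, V, Q]
Page faults: 7.

7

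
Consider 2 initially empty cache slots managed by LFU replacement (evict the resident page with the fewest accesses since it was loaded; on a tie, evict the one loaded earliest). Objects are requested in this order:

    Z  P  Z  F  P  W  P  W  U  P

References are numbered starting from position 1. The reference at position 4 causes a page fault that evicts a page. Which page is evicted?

pos 1: Z → fault, frames [Z]
pos 2: P → fault, frames [Z, P]
pos 3: Z → hit
pos 4: F → fault, evict P, frames [Z, F]
At position 4, page P is evicted.

P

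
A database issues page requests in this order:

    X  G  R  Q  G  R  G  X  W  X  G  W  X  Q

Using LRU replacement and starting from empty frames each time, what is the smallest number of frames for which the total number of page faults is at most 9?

f=1: 14 faults
f=2: 12 faults
f=3: 7 faults
f=4: 6 faults
f=5: 5 faults
Smallest f with faults ≤ 9 is 3.

3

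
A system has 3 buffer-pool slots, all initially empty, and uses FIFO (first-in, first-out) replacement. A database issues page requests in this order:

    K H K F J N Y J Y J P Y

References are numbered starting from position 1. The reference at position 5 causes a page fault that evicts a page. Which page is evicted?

K

pos 1: K: miss, frames {K}
pos 2: H: miss, frames {K,H}
pos 3: K: hit
pos 4: F: miss, frames {K,H,F}
pos 5: J: miss, evict K, frames {H,F,J}
At position 5, page K is evicted.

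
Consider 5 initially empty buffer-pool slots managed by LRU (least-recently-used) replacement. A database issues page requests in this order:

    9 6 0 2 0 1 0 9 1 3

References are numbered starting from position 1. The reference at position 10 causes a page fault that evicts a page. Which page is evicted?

pos 1: 9 → miss, frames (9)
pos 2: 6 → miss, frames (9 6)
pos 3: 0 → miss, frames (9 6 0)
pos 4: 2 → miss, frames (9 6 0 2)
pos 5: 0 → hit
pos 6: 1 → miss, frames (9 6 2 0 1)
pos 7: 0 → hit
pos 8: 9 → hit
pos 9: 1 → hit
pos 10: 3 → miss, evict 6, frames (2 0 9 1 3)
At position 10, page 6 is evicted.

6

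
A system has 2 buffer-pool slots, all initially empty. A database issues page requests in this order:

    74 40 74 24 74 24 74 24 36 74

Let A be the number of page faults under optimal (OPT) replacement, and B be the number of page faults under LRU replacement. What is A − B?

Under OPT: F F . F . . . . F . → 4 faults.
Under LRU: F F . F . . . . F F → 5 faults.
A − B = 4 − 5 = -1.

-1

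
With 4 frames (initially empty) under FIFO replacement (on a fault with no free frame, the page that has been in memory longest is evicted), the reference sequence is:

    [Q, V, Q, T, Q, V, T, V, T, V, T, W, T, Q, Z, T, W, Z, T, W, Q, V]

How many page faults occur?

Q -> miss, frames {Q}
V -> miss, frames {Q,V}
Q -> hit
T -> miss, frames {Q,V,T}
Q -> hit
V -> hit
T -> hit
V -> hit
T -> hit
V -> hit
T -> hit
W -> miss, frames {Q,V,T,W}
T -> hit
Q -> hit
Z -> miss, evict Q, frames {V,T,W,Z}
T -> hit
W -> hit
Z -> hit
T -> hit
W -> hit
Q -> miss, evict V, frames {T,W,Z,Q}
V -> miss, evict T, frames {W,Z,Q,V}
Page faults: 7.

7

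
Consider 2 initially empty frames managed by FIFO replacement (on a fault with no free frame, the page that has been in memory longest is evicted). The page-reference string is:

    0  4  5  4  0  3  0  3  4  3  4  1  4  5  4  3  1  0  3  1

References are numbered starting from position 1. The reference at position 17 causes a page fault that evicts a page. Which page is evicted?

pos 1: 0: miss, frames (0)
pos 2: 4: miss, frames (0 4)
pos 3: 5: miss, evict 0, frames (4 5)
pos 4: 4: hit
pos 5: 0: miss, evict 4, frames (5 0)
pos 6: 3: miss, evict 5, frames (0 3)
pos 7: 0: hit
pos 8: 3: hit
pos 9: 4: miss, evict 0, frames (3 4)
pos 10: 3: hit
pos 11: 4: hit
pos 12: 1: miss, evict 3, frames (4 1)
pos 13: 4: hit
pos 14: 5: miss, evict 4, frames (1 5)
pos 15: 4: miss, evict 1, frames (5 4)
pos 16: 3: miss, evict 5, frames (4 3)
pos 17: 1: miss, evict 4, frames (3 1)
At position 17, page 4 is evicted.

4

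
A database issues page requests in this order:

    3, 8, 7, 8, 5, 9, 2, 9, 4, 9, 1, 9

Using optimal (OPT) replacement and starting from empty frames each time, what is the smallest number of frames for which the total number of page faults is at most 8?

f=1: 12 faults
f=2: 8 faults
f=3: 8 faults
f=4: 8 faults
f=5: 8 faults
f=6: 8 faults
f=7: 8 faults
f=8: 8 faults
Smallest f with faults ≤ 8 is 2.

2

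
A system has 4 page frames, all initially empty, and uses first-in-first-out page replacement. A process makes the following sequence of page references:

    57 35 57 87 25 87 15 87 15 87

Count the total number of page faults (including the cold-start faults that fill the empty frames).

57 -> fault, frames {57}
35 -> fault, frames {57,35}
57 -> hit
87 -> fault, frames {57,35,87}
25 -> fault, frames {57,35,87,25}
87 -> hit
15 -> fault, evict 57, frames {35,87,25,15}
87 -> hit
15 -> hit
87 -> hit
Page faults: 5.

5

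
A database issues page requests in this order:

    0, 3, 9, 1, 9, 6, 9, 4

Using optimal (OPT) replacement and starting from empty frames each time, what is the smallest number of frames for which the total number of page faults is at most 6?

f=1: 8 faults
f=2: 6 faults
f=3: 6 faults
f=4: 6 faults
f=5: 6 faults
f=6: 6 faults
Smallest f with faults ≤ 6 is 2.

2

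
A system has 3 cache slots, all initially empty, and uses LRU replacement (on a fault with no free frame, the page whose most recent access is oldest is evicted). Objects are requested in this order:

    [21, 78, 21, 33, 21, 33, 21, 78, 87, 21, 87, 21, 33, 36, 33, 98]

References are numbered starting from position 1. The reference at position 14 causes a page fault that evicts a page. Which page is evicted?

pos 1: 21 → fault, frames [21]
pos 2: 78 → fault, frames [21, 78]
pos 3: 21 → hit
pos 4: 33 → fault, frames [78, 21, 33]
pos 5: 21 → hit
pos 6: 33 → hit
pos 7: 21 → hit
pos 8: 78 → hit
pos 9: 87 → fault, evict 33, frames [21, 78, 87]
pos 10: 21 → hit
pos 11: 87 → hit
pos 12: 21 → hit
pos 13: 33 → fault, evict 78, frames [87, 21, 33]
pos 14: 36 → fault, evict 87, frames [21, 33, 36]
At position 14, page 87 is evicted.

87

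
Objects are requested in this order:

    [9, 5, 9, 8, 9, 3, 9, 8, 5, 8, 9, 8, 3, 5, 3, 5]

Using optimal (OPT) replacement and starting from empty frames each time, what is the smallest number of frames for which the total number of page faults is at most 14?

f=1: 16 faults
f=2: 9 faults
f=3: 6 faults
f=4: 4 faults
Smallest f with faults ≤ 14 is 2.

2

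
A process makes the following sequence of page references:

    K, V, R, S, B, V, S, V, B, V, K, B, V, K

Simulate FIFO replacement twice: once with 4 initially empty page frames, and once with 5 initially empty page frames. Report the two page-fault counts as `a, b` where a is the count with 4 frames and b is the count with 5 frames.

7, 5

4 frames: F F F F F . . . . . F . F . → 7 faults.
5 frames: F F F F F . . . . . . . . . → 5 faults.
5 < 7: adding a frame reduced faults, as is typical.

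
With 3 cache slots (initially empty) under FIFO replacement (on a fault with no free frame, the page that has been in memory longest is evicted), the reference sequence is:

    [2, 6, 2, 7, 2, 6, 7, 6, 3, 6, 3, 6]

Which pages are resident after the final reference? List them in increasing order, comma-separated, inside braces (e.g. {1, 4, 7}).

{3, 6, 7}

2: miss, frames {2}
6: miss, frames {2,6}
2: hit
7: miss, frames {2,6,7}
2: hit
6: hit
7: hit
6: hit
3: miss, evict 2, frames {6,7,3}
6: hit
3: hit
6: hit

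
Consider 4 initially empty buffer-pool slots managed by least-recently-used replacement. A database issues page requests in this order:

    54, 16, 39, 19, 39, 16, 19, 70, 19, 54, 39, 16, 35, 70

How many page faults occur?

10

54: miss, frames (54)
16: miss, frames (54 16)
39: miss, frames (54 16 39)
19: miss, frames (54 16 39 19)
39: hit
16: hit
19: hit
70: miss, evict 54, frames (39 16 19 70)
19: hit
54: miss, evict 39, frames (16 70 19 54)
39: miss, evict 16, frames (70 19 54 39)
16: miss, evict 70, frames (19 54 39 16)
35: miss, evict 19, frames (54 39 16 35)
70: miss, evict 54, frames (39 16 35 70)
Page faults: 10.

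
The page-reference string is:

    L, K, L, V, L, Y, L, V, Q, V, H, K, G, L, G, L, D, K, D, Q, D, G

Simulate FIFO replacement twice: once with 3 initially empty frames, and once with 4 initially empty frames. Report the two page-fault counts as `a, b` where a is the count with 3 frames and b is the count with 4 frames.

15, 11

3 frames: F F . F . F F . F F F F F F . . F F . F . F → 15 faults.
4 frames: F F . F . F . . F . F F F F . . F . . F . . → 11 faults.
11 < 15: adding a frame reduced faults, as is typical.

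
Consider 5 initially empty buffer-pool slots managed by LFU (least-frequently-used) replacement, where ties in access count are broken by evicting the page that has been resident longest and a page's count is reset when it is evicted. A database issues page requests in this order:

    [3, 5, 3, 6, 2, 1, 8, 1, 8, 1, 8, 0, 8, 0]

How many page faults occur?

3 → fault, frames [3]
5 → fault, frames [3, 5]
3 → hit
6 → fault, frames [3, 5, 6]
2 → fault, frames [3, 5, 6, 2]
1 → fault, frames [3, 5, 6, 2, 1]
8 → fault, evict 5, frames [3, 6, 2, 1, 8]
1 → hit
8 → hit
1 → hit
8 → hit
0 → fault, evict 6, frames [3, 2, 1, 8, 0]
8 → hit
0 → hit
Page faults: 7.

7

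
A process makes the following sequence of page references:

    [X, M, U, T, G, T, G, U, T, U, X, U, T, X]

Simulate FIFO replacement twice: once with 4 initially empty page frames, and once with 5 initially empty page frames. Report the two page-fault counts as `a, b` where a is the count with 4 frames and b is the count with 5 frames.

6, 5

4 frames: F F F F F . . . . . F . . . → 6 faults.
5 frames: F F F F F . . . . . . . . . → 5 faults.
5 < 6: adding a frame reduced faults, as is typical.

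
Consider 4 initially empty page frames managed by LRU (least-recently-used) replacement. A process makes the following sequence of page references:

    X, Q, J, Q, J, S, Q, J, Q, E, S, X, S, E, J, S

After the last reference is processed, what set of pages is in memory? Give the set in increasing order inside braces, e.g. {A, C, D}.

{E, J, S, X}

X -> miss, frames {X}
Q -> miss, frames {X,Q}
J -> miss, frames {X,Q,J}
Q -> hit
J -> hit
S -> miss, frames {X,Q,J,S}
Q -> hit
J -> hit
Q -> hit
E -> miss, evict X, frames {S,J,Q,E}
S -> hit
X -> miss, evict J, frames {Q,E,S,X}
S -> hit
E -> hit
J -> miss, evict Q, frames {X,S,E,J}
S -> hit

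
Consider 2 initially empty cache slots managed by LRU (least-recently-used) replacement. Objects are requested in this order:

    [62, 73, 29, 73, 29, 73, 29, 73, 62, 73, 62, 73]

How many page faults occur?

62: fault, frames [62]
73: fault, frames [62, 73]
29: fault, evict 62, frames [73, 29]
73: hit
29: hit
73: hit
29: hit
73: hit
62: fault, evict 29, frames [73, 62]
73: hit
62: hit
73: hit
Page faults: 4.

4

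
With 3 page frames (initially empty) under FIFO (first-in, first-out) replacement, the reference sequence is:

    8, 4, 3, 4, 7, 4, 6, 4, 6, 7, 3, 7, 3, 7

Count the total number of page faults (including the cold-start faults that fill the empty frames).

8

8 -> miss, frames {8}
4 -> miss, frames {8,4}
3 -> miss, frames {8,4,3}
4 -> hit
7 -> miss, evict 8, frames {4,3,7}
4 -> hit
6 -> miss, evict 4, frames {3,7,6}
4 -> miss, evict 3, frames {7,6,4}
6 -> hit
7 -> hit
3 -> miss, evict 7, frames {6,4,3}
7 -> miss, evict 6, frames {4,3,7}
3 -> hit
7 -> hit
Page faults: 8.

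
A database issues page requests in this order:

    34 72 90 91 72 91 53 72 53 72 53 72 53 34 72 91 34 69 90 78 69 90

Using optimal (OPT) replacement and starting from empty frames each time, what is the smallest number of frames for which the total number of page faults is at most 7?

f=1: 22 faults
f=2: 11 faults
f=3: 9 faults
f=4: 8 faults
f=5: 7 faults
f=6: 7 faults
f=7: 7 faults
Smallest f with faults ≤ 7 is 5.

5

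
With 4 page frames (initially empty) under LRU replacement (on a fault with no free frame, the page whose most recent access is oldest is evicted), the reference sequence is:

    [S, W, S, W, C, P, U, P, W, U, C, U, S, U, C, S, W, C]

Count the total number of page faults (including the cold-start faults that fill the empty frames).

6

S -> fault, frames [S]
W -> fault, frames [S, W]
S -> hit
W -> hit
C -> fault, frames [S, W, C]
P -> fault, frames [S, W, C, P]
U -> fault, evict S, frames [W, C, P, U]
P -> hit
W -> hit
U -> hit
C -> hit
U -> hit
S -> fault, evict P, frames [W, C, U, S]
U -> hit
C -> hit
S -> hit
W -> hit
C -> hit
Page faults: 6.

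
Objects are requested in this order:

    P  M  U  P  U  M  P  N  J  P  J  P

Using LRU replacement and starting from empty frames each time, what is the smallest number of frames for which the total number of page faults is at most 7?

3

f=1: 12 faults
f=2: 9 faults
f=3: 5 faults
f=4: 5 faults
f=5: 5 faults
Smallest f with faults ≤ 7 is 3.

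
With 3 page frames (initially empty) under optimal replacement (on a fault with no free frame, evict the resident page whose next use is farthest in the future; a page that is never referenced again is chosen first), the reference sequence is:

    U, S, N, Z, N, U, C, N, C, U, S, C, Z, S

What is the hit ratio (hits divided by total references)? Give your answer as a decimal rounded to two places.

U -> fault, frames [U]
S -> fault, frames [U, S]
N -> fault, frames [U, S, N]
Z -> fault, evict S, frames [U, N, Z]
N -> hit
U -> hit
C -> fault, evict Z, frames [U, N, C]
N -> hit
C -> hit
U -> hit
S -> fault, evict N, frames [U, C, S]
C -> hit
Z -> fault, evict C, frames [U, S, Z]
S -> hit
Hits: 7 of 14 references → 7/14 = 0.5000.

0.50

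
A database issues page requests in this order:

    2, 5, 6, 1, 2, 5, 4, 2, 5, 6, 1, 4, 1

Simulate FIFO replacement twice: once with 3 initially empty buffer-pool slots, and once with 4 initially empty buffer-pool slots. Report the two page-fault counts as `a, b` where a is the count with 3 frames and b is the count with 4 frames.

9, 10

3 frames: F F F F F F F . . F F . . → 9 faults.
4 frames: F F F F . . F F F F F F . → 10 faults.
10 > 9: adding a frame increased faults — Belady's anomaly.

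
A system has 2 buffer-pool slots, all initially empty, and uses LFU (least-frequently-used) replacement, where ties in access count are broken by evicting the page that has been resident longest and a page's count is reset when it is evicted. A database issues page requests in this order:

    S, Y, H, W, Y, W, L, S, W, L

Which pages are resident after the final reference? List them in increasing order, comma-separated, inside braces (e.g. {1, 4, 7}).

{L, W}

S → fault, frames [S]
Y → fault, frames [S, Y]
H → fault, evict S, frames [Y, H]
W → fault, evict Y, frames [H, W]
Y → fault, evict H, frames [W, Y]
W → hit
L → fault, evict Y, frames [W, L]
S → fault, evict L, frames [W, S]
W → hit
L → fault, evict S, frames [W, L]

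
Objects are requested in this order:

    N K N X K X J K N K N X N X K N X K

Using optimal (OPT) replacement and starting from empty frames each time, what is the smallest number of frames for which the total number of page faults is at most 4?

f=1: 18 faults
f=2: 8 faults
f=3: 5 faults
f=4: 4 faults
Smallest f with faults ≤ 4 is 4.

4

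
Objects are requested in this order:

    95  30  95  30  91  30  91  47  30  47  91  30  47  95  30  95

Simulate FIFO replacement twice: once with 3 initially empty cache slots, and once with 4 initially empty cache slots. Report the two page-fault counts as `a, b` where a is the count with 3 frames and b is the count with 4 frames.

6, 4

3 frames: F F . . F . . F . . . . . F F . → 6 faults.
4 frames: F F . . F . . F . . . . . . . . → 4 faults.
4 < 6: adding a frame reduced faults, as is typical.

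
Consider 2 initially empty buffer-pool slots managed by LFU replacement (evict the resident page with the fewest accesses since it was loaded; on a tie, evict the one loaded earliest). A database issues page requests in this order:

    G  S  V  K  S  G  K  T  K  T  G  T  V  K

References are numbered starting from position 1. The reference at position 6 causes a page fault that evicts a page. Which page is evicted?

K

pos 1: G: miss, frames {G}
pos 2: S: miss, frames {G,S}
pos 3: V: miss, evict G, frames {S,V}
pos 4: K: miss, evict S, frames {V,K}
pos 5: S: miss, evict V, frames {K,S}
pos 6: G: miss, evict K, frames {S,G}
At position 6, page K is evicted.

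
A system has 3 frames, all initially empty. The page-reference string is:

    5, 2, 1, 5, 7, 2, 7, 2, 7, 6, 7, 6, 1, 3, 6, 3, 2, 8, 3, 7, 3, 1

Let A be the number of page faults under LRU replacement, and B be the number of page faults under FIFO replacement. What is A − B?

Under LRU: F F F . F F . . . F . . F F . . F F . F . F → 12 faults.
Under FIFO: F F F . F . . . . F . . . F . . F F . F F F → 11 faults.
A − B = 12 − 11 = 1.

1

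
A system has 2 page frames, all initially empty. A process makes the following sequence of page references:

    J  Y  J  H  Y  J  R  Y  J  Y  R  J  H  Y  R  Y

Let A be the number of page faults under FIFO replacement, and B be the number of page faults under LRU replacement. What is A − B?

-2

Under FIFO: F F . F . F F F F . F . F F F . → 11 faults.
Under LRU: F F . F F F F F F . F F F F F . → 13 faults.
A − B = 11 − 13 = -2.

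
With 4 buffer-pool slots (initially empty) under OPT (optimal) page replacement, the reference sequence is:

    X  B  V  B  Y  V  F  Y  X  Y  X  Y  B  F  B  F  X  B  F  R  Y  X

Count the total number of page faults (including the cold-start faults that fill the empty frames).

6

X -> fault, frames [X]
B -> fault, frames [X, B]
V -> fault, frames [X, B, V]
B -> hit
Y -> fault, frames [X, B, V, Y]
V -> hit
F -> fault, evict V, frames [X, B, Y, F]
Y -> hit
X -> hit
Y -> hit
X -> hit
Y -> hit
B -> hit
F -> hit
B -> hit
F -> hit
X -> hit
B -> hit
F -> hit
R -> fault, evict F, frames [X, B, Y, R]
Y -> hit
X -> hit
Page faults: 6.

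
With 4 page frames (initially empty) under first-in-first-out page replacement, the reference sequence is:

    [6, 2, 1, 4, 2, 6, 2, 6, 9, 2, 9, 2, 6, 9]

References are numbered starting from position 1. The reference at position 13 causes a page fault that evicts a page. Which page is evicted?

2

pos 1: 6: fault, frames (6)
pos 2: 2: fault, frames (6 2)
pos 3: 1: fault, frames (6 2 1)
pos 4: 4: fault, frames (6 2 1 4)
pos 5: 2: hit
pos 6: 6: hit
pos 7: 2: hit
pos 8: 6: hit
pos 9: 9: fault, evict 6, frames (2 1 4 9)
pos 10: 2: hit
pos 11: 9: hit
pos 12: 2: hit
pos 13: 6: fault, evict 2, frames (1 4 9 6)
At position 13, page 2 is evicted.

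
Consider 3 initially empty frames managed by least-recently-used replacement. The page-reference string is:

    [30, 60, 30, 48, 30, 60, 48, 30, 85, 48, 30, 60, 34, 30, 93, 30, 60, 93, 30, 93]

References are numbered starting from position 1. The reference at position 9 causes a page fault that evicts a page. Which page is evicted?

60

pos 1: 30 → fault, frames (30)
pos 2: 60 → fault, frames (30 60)
pos 3: 30 → hit
pos 4: 48 → fault, frames (60 30 48)
pos 5: 30 → hit
pos 6: 60 → hit
pos 7: 48 → hit
pos 8: 30 → hit
pos 9: 85 → fault, evict 60, frames (48 30 85)
At position 9, page 60 is evicted.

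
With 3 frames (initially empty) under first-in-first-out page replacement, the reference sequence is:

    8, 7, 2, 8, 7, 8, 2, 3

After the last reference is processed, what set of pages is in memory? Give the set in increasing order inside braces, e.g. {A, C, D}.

{2, 3, 7}

8 -> miss, frames (8)
7 -> miss, frames (8 7)
2 -> miss, frames (8 7 2)
8 -> hit
7 -> hit
8 -> hit
2 -> hit
3 -> miss, evict 8, frames (7 2 3)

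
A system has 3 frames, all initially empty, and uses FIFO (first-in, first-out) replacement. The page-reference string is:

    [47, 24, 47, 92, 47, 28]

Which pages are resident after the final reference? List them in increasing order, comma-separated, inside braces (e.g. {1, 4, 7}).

{24, 28, 92}

47 → miss, frames (47)
24 → miss, frames (47 24)
47 → hit
92 → miss, frames (47 24 92)
47 → hit
28 → miss, evict 47, frames (24 92 28)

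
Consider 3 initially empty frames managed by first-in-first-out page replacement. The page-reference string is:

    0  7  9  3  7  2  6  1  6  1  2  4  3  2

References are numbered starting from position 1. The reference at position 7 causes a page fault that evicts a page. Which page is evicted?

pos 1: 0: fault, frames (0)
pos 2: 7: fault, frames (0 7)
pos 3: 9: fault, frames (0 7 9)
pos 4: 3: fault, evict 0, frames (7 9 3)
pos 5: 7: hit
pos 6: 2: fault, evict 7, frames (9 3 2)
pos 7: 6: fault, evict 9, frames (3 2 6)
At position 7, page 9 is evicted.

9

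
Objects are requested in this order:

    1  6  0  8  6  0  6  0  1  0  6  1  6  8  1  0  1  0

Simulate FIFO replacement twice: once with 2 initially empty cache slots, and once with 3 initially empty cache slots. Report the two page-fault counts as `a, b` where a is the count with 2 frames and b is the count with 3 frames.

11, 7

2 frames: F F F F F F . . F . F . . F F F . . → 11 faults.
3 frames: F F F F . . . . F . F . . . . F . . → 7 faults.
7 < 11: adding a frame reduced faults, as is typical.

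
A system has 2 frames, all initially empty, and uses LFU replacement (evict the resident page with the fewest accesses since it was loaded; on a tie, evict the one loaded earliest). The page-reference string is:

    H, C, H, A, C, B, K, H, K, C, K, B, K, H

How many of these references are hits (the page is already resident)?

4

H -> miss, frames [H]
C -> miss, frames [H, C]
H -> hit
A -> miss, evict C, frames [H, A]
C -> miss, evict A, frames [H, C]
B -> miss, evict C, frames [H, B]
K -> miss, evict B, frames [H, K]
H -> hit
K -> hit
C -> miss, evict K, frames [H, C]
K -> miss, evict C, frames [H, K]
B -> miss, evict K, frames [H, B]
K -> miss, evict B, frames [H, K]
H -> hit
Hits: 4.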